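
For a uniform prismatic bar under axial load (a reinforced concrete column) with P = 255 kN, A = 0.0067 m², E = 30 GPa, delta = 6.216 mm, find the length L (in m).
Model: a uniform prismatic bar under axial load, so delta = (P·L) / (A·E).
Solve for L: L = (delta·A·E) / P.
Convert to SI units:
  P = 255 kN = 255000 N
  E = 30 GPa = 3 × 10¹⁰ Pa
  delta = 6.216 mm = 0.006216 m
Substitute:
  L = (0.006216 × 0.0067 × (3 × 10¹⁰)) / 255000
  L = 4.9 m
Final answer: L = 4.9 m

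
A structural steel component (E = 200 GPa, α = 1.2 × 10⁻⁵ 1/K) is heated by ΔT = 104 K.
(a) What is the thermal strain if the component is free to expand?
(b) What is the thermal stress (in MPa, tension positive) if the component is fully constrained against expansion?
(a) Free thermal strain ε_th = α·ΔT = (1.2 × 10⁻⁵) × 104 = 0.001248
(b) Fully constrained, the expansion is suppressed, so σ = -E·α·ΔT. Convert E = 200 GPa = 2 × 10¹¹ Pa.
  σ = -(2 × 10¹¹) × (1.2 × 10⁻⁵) × 104 = -2.496 × 10⁸ Pa = -249.6 MPa (compressive)
Final answer: (a) ε_th = 0.001248, (b) σ = -249.6 MPa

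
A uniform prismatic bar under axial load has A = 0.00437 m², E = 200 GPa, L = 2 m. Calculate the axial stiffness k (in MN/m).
Model: a uniform prismatic bar under axial load, so k = (A·E) / L.
Convert to SI units:
  E = 200 GPa = 2 × 10¹¹ Pa
Substitute:
  k = (0.00437 × (2 × 10¹¹)) / 2
  k = 4.37 × 10⁸ N/m
Convert: k = 4.37 × 10⁸ N/m = 437 MN/m
Final answer: k = 437 MN/m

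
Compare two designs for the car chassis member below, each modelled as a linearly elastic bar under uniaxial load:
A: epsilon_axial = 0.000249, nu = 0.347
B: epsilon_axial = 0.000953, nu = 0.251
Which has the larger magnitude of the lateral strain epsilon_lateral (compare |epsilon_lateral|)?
Model: a linearly elastic bar under uniaxial load, so epsilon_lateral = -nu·epsilon_axial (SI units).
  A: epsilon_lateral = -(0.347 × 0.000249) = -8.64 × 10⁻⁵
  B: epsilon_lateral = -(0.251 × 0.000953) = -0.0002392
|epsilon_lateral|: A = 8.64 × 10⁻⁵, B = 0.0002392, so B is larger in magnitude.
Final answer: B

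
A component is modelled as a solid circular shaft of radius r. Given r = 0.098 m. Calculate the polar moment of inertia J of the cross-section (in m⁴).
Model: a solid circular shaft of radius r, so J = (π·r^4) / 2.
Substitute:
  J = (π × 0.098^4) / 2
  J = 0.0001449 m⁴
Final answer: J = 0.0001449 m⁴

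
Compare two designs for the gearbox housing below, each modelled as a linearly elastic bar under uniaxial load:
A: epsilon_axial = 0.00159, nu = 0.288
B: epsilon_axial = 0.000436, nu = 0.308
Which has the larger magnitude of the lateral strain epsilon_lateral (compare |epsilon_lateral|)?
Model: a linearly elastic bar under uniaxial load, so epsilon_lateral = -nu·epsilon_axial (SI units).
  A: epsilon_lateral = -(0.288 × 0.00159) = -0.0004579
  B: epsilon_lateral = -(0.308 × 0.000436) = -0.0001343
|epsilon_lateral|: A = 0.0004579, B = 0.0001343, so A is larger in magnitude.
Final answer: A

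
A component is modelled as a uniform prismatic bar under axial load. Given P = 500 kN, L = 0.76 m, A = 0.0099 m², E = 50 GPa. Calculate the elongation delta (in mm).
Model: a uniform prismatic bar under axial load, so delta = (P·L) / (A·E).
Convert to SI units:
  P = 500 kN = 500000 N
  E = 50 GPa = 5 × 10¹⁰ Pa
Substitute:
  delta = (500000 × 0.76) / (0.0099 × (5 × 10¹⁰))
  delta = 0.0007677 m
Convert: delta = 0.0007677 m = 0.7677 mm
Final answer: delta = 0.7677 mm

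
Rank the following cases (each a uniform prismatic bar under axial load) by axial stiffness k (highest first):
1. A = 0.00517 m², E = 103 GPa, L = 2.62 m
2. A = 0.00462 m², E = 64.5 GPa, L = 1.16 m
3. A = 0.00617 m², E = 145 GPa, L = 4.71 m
Model: a uniform prismatic bar under axial load, so k = (A·E) / L (SI units).
  Case 1: k = (0.00517 × (1.03 × 10¹¹)) / 2.62 = 2.032 × 10⁸ N/m = 203.2 MN/m
  Case 2: k = (0.00462 × (6.45 × 10¹⁰)) / 1.16 = 2.569 × 10⁸ N/m = 256.9 MN/m
  Case 3: k = (0.00617 × (1.45 × 10¹¹)) / 4.71 = 1.899 × 10⁸ N/m = 189.9 MN/m
Ordering: 256.9 MN/m (case 2) > 203.2 MN/m (case 1) > 189.9 MN/m (case 3)
Final answer: 2, 1, 3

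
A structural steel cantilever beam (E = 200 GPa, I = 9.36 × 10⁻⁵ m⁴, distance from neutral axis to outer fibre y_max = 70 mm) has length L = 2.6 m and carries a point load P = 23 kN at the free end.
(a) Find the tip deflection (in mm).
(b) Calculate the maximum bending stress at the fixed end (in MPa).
(a) Tip deflection of a cantilever with an end point load: δ = P·L^3 / (3·E·I). Convert P = 23 kN = 23000 N, E = 200 GPa = 2 × 10¹¹ Pa.
  δ = (23000 × 2.6^3) / (3 × (2 × 10¹¹) × (9.36 × 10⁻⁵)) = 0.007198 m = 7.198 mm
(b) Maximum bending moment at the fixed end: M = P·L = 23000 × 2.6 = 59800 N·m. Convert y_max = 70 mm = 0.07 m.
  σ = M·y_max / I = (59800 × 0.07) / (9.36 × 10⁻⁵) = 4.472 × 10⁷ Pa = 44.72 MPa
Final answer: (a) δ = 7.198 mm, (b) σ = 44.72 MPa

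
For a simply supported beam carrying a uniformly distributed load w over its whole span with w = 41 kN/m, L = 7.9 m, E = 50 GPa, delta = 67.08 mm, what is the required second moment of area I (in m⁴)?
Model: a simply supported beam carrying a uniformly distributed load w over its whole span, so delta = (5·w·L^4) / (384·E·I).
Solve for I: I = (5·w·L^4) / (384·delta·E).
Convert to SI units:
  w = 41 kN/m = 41000 N/m
  E = 50 GPa = 5 × 10¹⁰ Pa
  delta = 67.08 mm = 0.06708 m
Substitute:
  I = (5 × 41000 × 7.9^4) / (384 × 0.06708 × (5 × 10¹⁰))
  I = 0.00062 m⁴
Final answer: I = 0.00062 m⁴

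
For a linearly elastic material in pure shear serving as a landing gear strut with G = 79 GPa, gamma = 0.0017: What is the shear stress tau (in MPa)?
Model: a linearly elastic material in pure shear, so tau = G·gamma.
Convert to SI units:
  G = 79 GPa = 7.9 × 10¹⁰ Pa
Substitute:
  tau = (7.9 × 10¹⁰) × 0.0017
  tau = 1.343 × 10⁸ Pa
Convert: tau = 1.343 × 10⁸ Pa = 134.3 MPa
Final answer: tau = 134.3 MPa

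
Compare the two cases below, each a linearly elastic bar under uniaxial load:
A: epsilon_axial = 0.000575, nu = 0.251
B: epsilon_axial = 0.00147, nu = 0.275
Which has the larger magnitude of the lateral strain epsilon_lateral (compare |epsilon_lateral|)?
Model: a linearly elastic bar under uniaxial load, so epsilon_lateral = -nu·epsilon_axial (SI units).
  A: epsilon_lateral = -(0.251 × 0.000575) = -0.0001443
  B: epsilon_lateral = -(0.275 × 0.00147) = -0.0004043
|epsilon_lateral|: A = 0.0001443, B = 0.0004043, so B is larger in magnitude.
Final answer: B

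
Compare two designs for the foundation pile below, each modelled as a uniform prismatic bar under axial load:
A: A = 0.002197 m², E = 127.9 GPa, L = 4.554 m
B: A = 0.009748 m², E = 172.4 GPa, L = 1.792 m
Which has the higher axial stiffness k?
Model: a uniform prismatic bar under axial load, so k = (A·E) / L (SI units).
  A: k = (0.002197 × (1.279 × 10¹¹)) / 4.554 = 6.17 × 10⁷ N/m = 61.7 MN/m
  B: k = (0.009748 × (1.724 × 10¹¹)) / 1.792 = 9.378 × 10⁸ N/m = 937.8 MN/m
937.8 MN/m > 61.7 MN/m, so B is larger.
Final answer: B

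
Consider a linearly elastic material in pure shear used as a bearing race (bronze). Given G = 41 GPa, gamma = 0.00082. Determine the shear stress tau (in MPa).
Model: a linearly elastic material in pure shear, so tau = G·gamma.
Convert to SI units:
  G = 41 GPa = 4.1 × 10¹⁰ Pa
Substitute:
  tau = (4.1 × 10¹⁰) × 0.00082
  tau = 3.362 × 10⁷ Pa
Convert: tau = 3.362 × 10⁷ Pa = 33.62 MPa
Final answer: tau = 33.62 MPa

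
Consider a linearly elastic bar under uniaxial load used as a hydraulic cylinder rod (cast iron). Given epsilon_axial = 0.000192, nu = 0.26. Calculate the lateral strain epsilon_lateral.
Model: a linearly elastic bar under uniaxial load, so epsilon_lateral = -nu·epsilon_axial.
Substitute:
  epsilon_lateral = -(0.26 × 0.000192)
  epsilon_lateral = -4.992 × 10⁻⁵
Final answer: epsilon_lateral = -4.992 × 10⁻⁵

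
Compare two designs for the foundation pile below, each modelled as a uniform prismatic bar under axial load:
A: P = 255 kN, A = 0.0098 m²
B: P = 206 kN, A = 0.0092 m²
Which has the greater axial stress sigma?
Model: a uniform prismatic bar under axial load, so sigma = P / A (SI units).
  A: sigma = 255000 / 0.0098 = 2.602 × 10⁷ Pa = 26.02 MPa
  B: sigma = 206000 / 0.0092 = 2.239 × 10⁷ Pa = 22.39 MPa
26.02 MPa > 22.39 MPa, so A is larger.
Final answer: A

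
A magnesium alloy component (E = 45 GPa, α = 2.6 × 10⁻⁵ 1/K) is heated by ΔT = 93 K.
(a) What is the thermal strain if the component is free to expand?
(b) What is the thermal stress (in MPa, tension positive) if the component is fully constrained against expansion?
(a) Free thermal strain ε_th = α·ΔT = (2.6 × 10⁻⁵) × 93 = 0.002418
(b) Fully constrained, the expansion is suppressed, so σ = -E·α·ΔT. Convert E = 45 GPa = 4.5 × 10¹⁰ Pa.
  σ = -(4.5 × 10¹⁰) × (2.6 × 10⁻⁵) × 93 = -1.088 × 10⁸ Pa = -108.8 MPa (compressive)
Final answer: (a) ε_th = 0.002418, (b) σ = -108.8 MPa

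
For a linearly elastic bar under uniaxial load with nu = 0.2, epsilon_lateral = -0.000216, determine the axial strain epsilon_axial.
Model: a linearly elastic bar under uniaxial load, so epsilon_lateral = -nu·epsilon_axial.
Solve for epsilon_axial: epsilon_axial = -epsilon_lateral / nu.
Substitute:
  epsilon_axial = -(-0.000216) / 0.2
  epsilon_axial = 0.00108
Final answer: epsilon_axial = 0.00108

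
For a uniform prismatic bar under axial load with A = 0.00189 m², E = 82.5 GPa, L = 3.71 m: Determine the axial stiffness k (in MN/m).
Model: a uniform prismatic bar under axial load, so k = (A·E) / L.
Convert to SI units:
  E = 82.5 GPa = 8.25 × 10¹⁰ Pa
Substitute:
  k = (0.00189 × (8.25 × 10¹⁰)) / 3.71
  k = 4.203 × 10⁷ N/m
Convert: k = 4.203 × 10⁷ N/m = 42.03 MN/m
Final answer: k = 42.03 MN/m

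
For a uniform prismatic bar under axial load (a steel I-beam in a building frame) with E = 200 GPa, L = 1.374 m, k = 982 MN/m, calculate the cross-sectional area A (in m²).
Model: a uniform prismatic bar under axial load, so k = (A·E) / L.
Solve for A: A = (k·L) / E.
Convert to SI units:
  E = 200 GPa = 2 × 10¹¹ Pa
  k = 982 MN/m = 9.82 × 10⁸ N/m
Substitute:
  A = ((9.82 × 10⁸) × 1.374) / (2 × 10¹¹)
  A = 0.006746 m²
Final answer: A = 0.006746 m²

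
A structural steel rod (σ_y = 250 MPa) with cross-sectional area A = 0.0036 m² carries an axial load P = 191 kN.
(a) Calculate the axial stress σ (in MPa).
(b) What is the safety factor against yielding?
(a) Axial stress σ = P/A. Convert P = 191 kN = 191000 N.
  σ = 191000 / 0.0036 = 5.306 × 10⁷ Pa = 53.06 MPa
(b) Safety factor SF = σ_y/σ = 250 / 53.06 = 4.712
Final answer: (a) σ = 53.06 MPa, (b) SF = 4.712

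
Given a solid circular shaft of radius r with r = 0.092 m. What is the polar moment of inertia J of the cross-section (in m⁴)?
Model: a solid circular shaft of radius r, so J = (π·r^4) / 2.
Substitute:
  J = (π × 0.092^4) / 2
  J = 0.0001125 m⁴
Final answer: J = 0.0001125 m⁴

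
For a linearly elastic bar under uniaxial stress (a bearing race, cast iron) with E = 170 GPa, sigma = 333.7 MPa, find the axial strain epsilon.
Model: a linearly elastic bar under uniaxial stress, so sigma = E·epsilon.
Solve for epsilon: epsilon = sigma / E.
Convert to SI units:
  E = 170 GPa = 1.7 × 10¹¹ Pa
  sigma = 333.7 MPa = 3.337 × 10⁸ Pa
Substitute:
  epsilon = (3.337 × 10⁸) / (1.7 × 10¹¹)
  epsilon = 0.001963
Final answer: epsilon = 0.001963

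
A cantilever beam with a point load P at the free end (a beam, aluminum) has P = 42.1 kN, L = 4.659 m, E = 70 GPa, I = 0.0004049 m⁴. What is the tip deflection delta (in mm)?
Model: a cantilever beam with a point load P at the free end, so delta = (P·L^3) / (3·E·I).
Convert to SI units:
  P = 42.1 kN = 42100 N
  E = 70 GPa = 7 × 10¹⁰ Pa
Substitute:
  delta = (42100 × 4.659^3) / (3 × (7 × 10¹⁰) × 0.0004049)
  delta = 0.05007 m
Convert: delta = 0.05007 m = 50.07 mm
Final answer: delta = 50.07 mm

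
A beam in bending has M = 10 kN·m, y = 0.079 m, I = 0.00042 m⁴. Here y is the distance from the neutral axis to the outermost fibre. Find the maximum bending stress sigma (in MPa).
Model: a beam in bending, so sigma = (M·y) / I.
Convert to SI units:
  M = 10 kN·m = 10000 N·m
Substitute:
  sigma = (10000 × 0.079) / 0.00042
  sigma = 1.881 × 10⁶ Pa
Convert: sigma = 1.881 × 10⁶ Pa = 1.881 MPa
Final answer: sigma = 1.881 MPa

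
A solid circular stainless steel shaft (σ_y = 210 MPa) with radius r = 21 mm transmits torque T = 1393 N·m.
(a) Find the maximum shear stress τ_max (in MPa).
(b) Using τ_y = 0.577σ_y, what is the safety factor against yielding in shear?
(a) For a solid circular shaft, τ_max = T·r/J with J = π·r^4/2, i.e. τ_max = 2·T / (π·r^3). Convert r = 21 mm = 0.021 m.
  τ_max = (2 × 1393) / (π × 0.021^3) = 9.576 × 10⁷ Pa = 95.76 MPa
(b) τ_y = 0.577 × 210 = 121.17 MPa
  SF = τ_y/τ_max = 121.17 / 95.76 = 1.265
Final answer: (a) τ_max = 95.76 MPa, (b) SF = 1.265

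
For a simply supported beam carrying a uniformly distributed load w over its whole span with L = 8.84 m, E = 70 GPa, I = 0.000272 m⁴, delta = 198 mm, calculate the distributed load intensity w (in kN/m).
Model: a simply supported beam carrying a uniformly distributed load w over its whole span, so delta = (5·w·L^4) / (384·E·I).
Solve for w: w = (384·delta·E·I) / (5·L^4).
Convert to SI units:
  E = 70 GPa = 7 × 10¹⁰ Pa
  delta = 198 mm = 0.198 m
Substitute:
  w = (384 × 0.198 × (7 × 10¹⁰) × 0.000272) / (5 × 8.84^4)
  w = 47410 N/m
Convert: w = 47410 N/m = 47.41 kN/m
Final answer: w = 47.41 kN/m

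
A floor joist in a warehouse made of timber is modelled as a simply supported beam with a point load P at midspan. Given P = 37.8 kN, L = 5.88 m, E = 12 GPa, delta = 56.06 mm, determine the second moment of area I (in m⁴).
Model: a simply supported beam with a point load P at midspan, so delta = (P·L^3) / (48·E·I).
Solve for I: I = (P·L^3) / (48·delta·E).
Convert to SI units:
  P = 37.8 kN = 37800 N
  E = 12 GPa = 1.2 × 10¹⁰ Pa
  delta = 56.06 mm = 0.05606 m
Substitute:
  I = (37800 × 5.88^3) / (48 × 0.05606 × (1.2 × 10¹⁰))
  I = 0.000238 m⁴
Final answer: I = 0.000238 m⁴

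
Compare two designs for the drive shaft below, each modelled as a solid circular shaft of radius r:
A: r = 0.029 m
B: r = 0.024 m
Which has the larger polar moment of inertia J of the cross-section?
Model: a solid circular shaft of radius r, so J = (π·r^4) / 2 (SI units).
  A: J = (π × 0.029^4) / 2 = 1.111 × 10⁻⁶ m⁴
  B: J = (π × 0.024^4) / 2 = 5.212 × 10⁻⁷ m⁴
1.111 × 10⁻⁶ m⁴ > 5.212 × 10⁻⁷ m⁴, so A is larger.
Final answer: A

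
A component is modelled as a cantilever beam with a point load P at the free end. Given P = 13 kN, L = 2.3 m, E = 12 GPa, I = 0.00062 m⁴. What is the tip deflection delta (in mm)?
Model: a cantilever beam with a point load P at the free end, so delta = (P·L^3) / (3·E·I).
Convert to SI units:
  P = 13 kN = 13000 N
  E = 12 GPa = 1.2 × 10¹⁰ Pa
Substitute:
  delta = (13000 × 2.3^3) / (3 × (1.2 × 10¹⁰) × 0.00062)
  delta = 0.007087 m
Convert: delta = 0.007087 m = 7.087 mm
Final answer: delta = 7.087 mm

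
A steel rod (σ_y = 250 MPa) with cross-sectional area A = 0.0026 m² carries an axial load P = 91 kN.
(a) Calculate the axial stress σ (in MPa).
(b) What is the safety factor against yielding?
(a) Axial stress σ = P/A. Convert P = 91 kN = 91000 N.
  σ = 91000 / 0.0026 = 3.5 × 10⁷ Pa = 35 MPa
(b) Safety factor SF = σ_y/σ = 250 / 35 = 7.143
Final answer: (a) σ = 35 MPa, (b) SF = 7.143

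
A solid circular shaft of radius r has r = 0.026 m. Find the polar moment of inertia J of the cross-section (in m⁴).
Model: a solid circular shaft of radius r, so J = (π·r^4) / 2.
Substitute:
  J = (π × 0.026^4) / 2
  J = 7.178 × 10⁻⁷ m⁴
Final answer: J = 7.178 × 10⁻⁷ m⁴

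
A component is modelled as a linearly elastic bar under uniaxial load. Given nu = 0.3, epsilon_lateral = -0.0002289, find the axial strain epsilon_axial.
Model: a linearly elastic bar under uniaxial load, so epsilon_lateral = -nu·epsilon_axial.
Solve for epsilon_axial: epsilon_axial = -epsilon_lateral / nu.
Substitute:
  epsilon_axial = -(-0.0002289) / 0.3
  epsilon_axial = 0.000763
Final answer: epsilon_axial = 0.000763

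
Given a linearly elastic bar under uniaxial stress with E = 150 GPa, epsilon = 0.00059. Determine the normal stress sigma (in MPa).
Model: a linearly elastic bar under uniaxial stress, so sigma = E·epsilon.
Convert to SI units:
  E = 150 GPa = 1.5 × 10¹¹ Pa
Substitute:
  sigma = (1.5 × 10¹¹) × 0.00059
  sigma = 8.85 × 10⁷ Pa
Convert: sigma = 8.85 × 10⁷ Pa = 88.5 MPa
Final answer: sigma = 88.5 MPa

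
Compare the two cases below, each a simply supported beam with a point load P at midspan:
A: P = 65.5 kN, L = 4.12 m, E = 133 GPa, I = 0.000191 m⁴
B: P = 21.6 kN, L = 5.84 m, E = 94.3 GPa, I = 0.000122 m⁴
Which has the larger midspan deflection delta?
Model: a simply supported beam with a point load P at midspan, so delta = (P·L^3) / (48·E·I) (SI units).
  A: delta = (65500 × 4.12^3) / (48 × (1.33 × 10¹¹) × 0.000191) = 0.003757 m = 3.757 mm
  B: delta = (21600 × 5.84^3) / (48 × (9.43 × 10¹⁰) × 0.000122) = 0.007791 m = 7.791 mm
7.791 mm > 3.757 mm, so B is larger.
Final answer: B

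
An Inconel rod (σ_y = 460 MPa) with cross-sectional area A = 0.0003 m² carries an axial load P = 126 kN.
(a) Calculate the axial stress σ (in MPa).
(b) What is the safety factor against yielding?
(a) Axial stress σ = P/A. Convert P = 126 kN = 126000 N.
  σ = 126000 / 0.0003 = 4.2 × 10⁸ Pa = 420 MPa
(b) Safety factor SF = σ_y/σ = 460 / 420 = 1.095
Final answer: (a) σ = 420 MPa, (b) SF = 1.095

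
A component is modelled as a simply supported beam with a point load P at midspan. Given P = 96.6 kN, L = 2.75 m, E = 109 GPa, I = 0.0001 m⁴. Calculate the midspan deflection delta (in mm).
Model: a simply supported beam with a point load P at midspan, so delta = (P·L^3) / (48·E·I).
Convert to SI units:
  P = 96.6 kN = 96600 N
  E = 109 GPa = 1.09 × 10¹¹ Pa
Substitute:
  delta = (96600 × 2.75^3) / (48 × (1.09 × 10¹¹) × 0.0001)
  delta = 0.00384 m
Convert: delta = 0.00384 m = 3.84 mm
Final answer: delta = 3.84 mm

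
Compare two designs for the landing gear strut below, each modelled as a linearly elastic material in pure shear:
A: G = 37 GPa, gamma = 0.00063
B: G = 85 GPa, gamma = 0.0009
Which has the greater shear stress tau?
Model: a linearly elastic material in pure shear, so tau = G·gamma (SI units).
  A: tau = (3.7 × 10¹⁰) × 0.00063 = 2.331 × 10⁷ Pa = 23.31 MPa
  B: tau = (8.5 × 10¹⁰) × 0.0009 = 7.65 × 10⁷ Pa = 76.5 MPa
76.5 MPa > 23.31 MPa, so B is larger.
Final answer: B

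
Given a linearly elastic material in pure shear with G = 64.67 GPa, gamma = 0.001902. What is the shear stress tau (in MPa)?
Model: a linearly elastic material in pure shear, so tau = G·gamma.
Convert to SI units:
  G = 64.67 GPa = 6.467 × 10¹⁰ Pa
Substitute:
  tau = (6.467 × 10¹⁰) × 0.001902
  tau = 1.23 × 10⁸ Pa
Convert: tau = 1.23 × 10⁸ Pa = 123 MPa
Final answer: tau = 123 MPa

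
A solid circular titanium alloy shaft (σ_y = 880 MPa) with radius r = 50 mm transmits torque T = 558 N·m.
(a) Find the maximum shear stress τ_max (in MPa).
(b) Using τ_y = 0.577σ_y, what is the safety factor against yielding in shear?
(a) For a solid circular shaft, τ_max = T·r/J with J = π·r^4/2, i.e. τ_max = 2·T / (π·r^3). Convert r = 50 mm = 0.05 m.
  τ_max = (2 × 558) / (π × 0.05^3) = 2.842 × 10⁶ Pa = 2.842 MPa
(b) τ_y = 0.577 × 880 = 507.76 MPa
  SF = τ_y/τ_max = 507.76 / 2.842 = 178.7
Final answer: (a) τ_max = 2.842 MPa, (b) SF = 178.7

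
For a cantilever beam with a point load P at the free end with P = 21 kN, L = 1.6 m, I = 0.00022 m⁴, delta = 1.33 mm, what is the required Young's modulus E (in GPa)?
Model: a cantilever beam with a point load P at the free end, so delta = (P·L^3) / (3·E·I).
Solve for E: E = (P·L^3) / (3·delta·I).
Convert to SI units:
  P = 21 kN = 21000 N
  delta = 1.33 mm = 0.00133 m
Substitute:
  E = (21000 × 1.6^3) / (3 × 0.00133 × 0.00022)
  E = 9.799 × 10¹⁰ Pa
Convert: E = 9.799 × 10¹⁰ Pa = 97.99 GPa
Final answer: E = 97.99 GPa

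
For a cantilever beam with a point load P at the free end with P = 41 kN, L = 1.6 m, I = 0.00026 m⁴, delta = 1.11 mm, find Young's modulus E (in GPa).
Model: a cantilever beam with a point load P at the free end, so delta = (P·L^3) / (3·E·I).
Solve for E: E = (P·L^3) / (3·delta·I).
Convert to SI units:
  P = 41 kN = 41000 N
  delta = 1.11 mm = 0.00111 m
Substitute:
  E = (41000 × 1.6^3) / (3 × 0.00111 × 0.00026)
  E = 1.94 × 10¹¹ Pa
Convert: E = 1.94 × 10¹¹ Pa = 194 GPa
Final answer: E = 194 GPa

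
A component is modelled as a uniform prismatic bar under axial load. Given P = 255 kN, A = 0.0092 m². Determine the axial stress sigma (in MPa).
Model: a uniform prismatic bar under axial load, so sigma = P / A.
Convert to SI units:
  P = 255 kN = 255000 N
Substitute:
  sigma = 255000 / 0.0092
  sigma = 2.772 × 10⁷ Pa
Convert: sigma = 2.772 × 10⁷ Pa = 27.72 MPa
Final answer: sigma = 27.72 MPa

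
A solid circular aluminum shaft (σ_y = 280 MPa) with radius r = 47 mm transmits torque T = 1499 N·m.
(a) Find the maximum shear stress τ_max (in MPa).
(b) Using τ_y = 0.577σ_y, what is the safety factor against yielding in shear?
(a) For a solid circular shaft, τ_max = T·r/J with J = π·r^4/2, i.e. τ_max = 2·T / (π·r^3). Convert r = 47 mm = 0.047 m.
  τ_max = (2 × 1499) / (π × 0.047^3) = 9.192 × 10⁶ Pa = 9.192 MPa
(b) τ_y = 0.577 × 280 = 161.56 MPa
  SF = τ_y/τ_max = 161.56 / 9.192 = 17.58
Final answer: (a) τ_max = 9.192 MPa, (b) SF = 17.58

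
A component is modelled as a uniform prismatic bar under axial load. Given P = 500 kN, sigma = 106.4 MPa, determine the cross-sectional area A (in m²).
Model: a uniform prismatic bar under axial load, so sigma = P / A.
Solve for A: A = P / sigma.
Convert to SI units:
  P = 500 kN = 500000 N
  sigma = 106.4 MPa = 1.064 × 10⁸ Pa
Substitute:
  A = 500000 / (1.064 × 10⁸)
  A = 0.004699 m²
Final answer: A = 0.004699 m²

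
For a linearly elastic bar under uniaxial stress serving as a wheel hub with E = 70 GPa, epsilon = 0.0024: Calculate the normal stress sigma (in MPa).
Model: a linearly elastic bar under uniaxial stress, so sigma = E·epsilon.
Convert to SI units:
  E = 70 GPa = 7 × 10¹⁰ Pa
Substitute:
  sigma = (7 × 10¹⁰) × 0.0024
  sigma = 1.68 × 10⁸ Pa
Convert: sigma = 1.68 × 10⁸ Pa = 168 MPa
Final answer: sigma = 168 MPa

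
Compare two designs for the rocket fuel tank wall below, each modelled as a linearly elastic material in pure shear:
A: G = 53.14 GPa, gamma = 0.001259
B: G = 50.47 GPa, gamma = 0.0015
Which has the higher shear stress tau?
Model: a linearly elastic material in pure shear, so tau = G·gamma (SI units).
  A: tau = (5.314 × 10¹⁰) × 0.001259 = 6.69 × 10⁷ Pa = 66.9 MPa
  B: tau = (5.047 × 10¹⁰) × 0.0015 = 7.57 × 10⁷ Pa = 75.7 MPa
75.7 MPa > 66.9 MPa, so B is larger.
Final answer: B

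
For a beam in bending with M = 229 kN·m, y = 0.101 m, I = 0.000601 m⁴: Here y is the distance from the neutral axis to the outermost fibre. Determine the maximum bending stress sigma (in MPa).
Model: a beam in bending, so sigma = (M·y) / I.
Convert to SI units:
  M = 229 kN·m = 229000 N·m
Substitute:
  sigma = (229000 × 0.101) / 0.000601
  sigma = 3.848 × 10⁷ Pa
Convert: sigma = 3.848 × 10⁷ Pa = 38.48 MPa
Final answer: sigma = 38.48 MPa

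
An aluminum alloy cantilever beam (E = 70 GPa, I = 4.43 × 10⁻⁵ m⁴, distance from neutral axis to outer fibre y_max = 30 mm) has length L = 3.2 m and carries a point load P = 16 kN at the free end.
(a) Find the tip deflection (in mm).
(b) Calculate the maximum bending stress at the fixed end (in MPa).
(a) Tip deflection of a cantilever with an end point load: δ = P·L^3 / (3·E·I). Convert P = 16 kN = 16000 N, E = 70 GPa = 7 × 10¹⁰ Pa.
  δ = (16000 × 3.2^3) / (3 × (7 × 10¹⁰) × (4.43 × 10⁻⁵)) = 0.05636 m = 56.36 mm
(b) Maximum bending moment at the fixed end: M = P·L = 16000 × 3.2 = 51200 N·m. Convert y_max = 30 mm = 0.03 m.
  σ = M·y_max / I = (51200 × 0.03) / (4.43 × 10⁻⁵) = 3.467 × 10⁷ Pa = 34.67 MPa
Final answer: (a) δ = 56.36 mm, (b) σ = 34.67 MPa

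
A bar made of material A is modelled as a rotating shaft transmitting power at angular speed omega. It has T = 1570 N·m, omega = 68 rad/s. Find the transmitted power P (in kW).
Model: a rotating shaft transmitting power at angular speed omega, so P = T·omega.
Substitute:
  P = 1570 × 68
  P = 106800 W
Convert: P = 106800 W = 106.8 kW
Final answer: P = 106.8 kW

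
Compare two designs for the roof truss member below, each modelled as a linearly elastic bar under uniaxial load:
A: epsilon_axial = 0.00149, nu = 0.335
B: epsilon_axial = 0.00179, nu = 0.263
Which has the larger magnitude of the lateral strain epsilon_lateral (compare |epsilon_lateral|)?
Model: a linearly elastic bar under uniaxial load, so epsilon_lateral = -nu·epsilon_axial (SI units).
  A: epsilon_lateral = -(0.335 × 0.00149) = -0.0004992
  B: epsilon_lateral = -(0.263 × 0.00179) = -0.0004708
|epsilon_lateral|: A = 0.0004992, B = 0.0004708, so A is larger in magnitude.
Final answer: A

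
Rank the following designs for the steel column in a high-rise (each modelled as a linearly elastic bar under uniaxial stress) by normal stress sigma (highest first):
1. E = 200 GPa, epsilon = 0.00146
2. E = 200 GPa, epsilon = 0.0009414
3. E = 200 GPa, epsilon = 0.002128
Model: a linearly elastic bar under uniaxial stress, so sigma = E·epsilon (SI units).
  Case 1: sigma = (2 × 10¹¹) × 0.00146 = 2.92 × 10⁸ Pa = 292 MPa
  Case 2: sigma = (2 × 10¹¹) × 0.0009414 = 1.883 × 10⁸ Pa = 188.3 MPa
  Case 3: sigma = (2 × 10¹¹) × 0.002128 = 4.256 × 10⁸ Pa = 425.6 MPa
Ordering: 425.6 MPa (case 3) > 292 MPa (case 1) > 188.3 MPa (case 2)
Final answer: 3, 1, 2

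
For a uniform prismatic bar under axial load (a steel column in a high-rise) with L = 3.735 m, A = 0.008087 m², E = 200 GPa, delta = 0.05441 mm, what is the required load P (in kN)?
Model: a uniform prismatic bar under axial load, so delta = (P·L) / (A·E).
Solve for P: P = (delta·A·E) / L.
Convert to SI units:
  E = 200 GPa = 2 × 10¹¹ Pa
  delta = 0.05441 mm = 5.441 × 10⁻⁵ m
Substitute:
  P = ((5.441 × 10⁻⁵) × 0.008087 × (2 × 10¹¹)) / 3.735
  P = 23560 N
Convert: P = 23560 N = 23.56 kN
Final answer: P = 23.56 kN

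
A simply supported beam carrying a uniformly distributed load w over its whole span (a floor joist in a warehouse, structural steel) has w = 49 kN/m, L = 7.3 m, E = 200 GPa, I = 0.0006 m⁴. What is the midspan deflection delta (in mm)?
Model: a simply supported beam carrying a uniformly distributed load w over its whole span, so delta = (5·w·L^4) / (384·E·I).
Convert to SI units:
  w = 49 kN/m = 49000 N/m
  E = 200 GPa = 2 × 10¹¹ Pa
Substitute:
  delta = (5 × 49000 × 7.3^4) / (384 × (2 × 10¹¹) × 0.0006)
  delta = 0.0151 m
Convert: delta = 0.0151 m = 15.1 mm
Final answer: delta = 15.1 mm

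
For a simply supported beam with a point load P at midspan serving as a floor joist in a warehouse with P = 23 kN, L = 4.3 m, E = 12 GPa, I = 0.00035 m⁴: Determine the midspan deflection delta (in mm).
Model: a simply supported beam with a point load P at midspan, so delta = (P·L^3) / (48·E·I).
Convert to SI units:
  P = 23 kN = 23000 N
  E = 12 GPa = 1.2 × 10¹⁰ Pa
Substitute:
  delta = (23000 × 4.3^3) / (48 × (1.2 × 10¹⁰) × 0.00035)
  delta = 0.009071 m
Convert: delta = 0.009071 m = 9.071 mm
Final answer: delta = 9.071 mm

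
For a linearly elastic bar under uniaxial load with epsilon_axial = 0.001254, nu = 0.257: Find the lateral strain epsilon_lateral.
Model: a linearly elastic bar under uniaxial load, so epsilon_lateral = -nu·epsilon_axial.
Substitute:
  epsilon_lateral = -(0.257 × 0.001254)
  epsilon_lateral = -0.0003223
Final answer: epsilon_lateral = -0.0003223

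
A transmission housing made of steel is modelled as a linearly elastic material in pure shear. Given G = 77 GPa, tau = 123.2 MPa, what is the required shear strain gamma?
Model: a linearly elastic material in pure shear, so tau = G·gamma.
Solve for gamma: gamma = tau / G.
Convert to SI units:
  G = 77 GPa = 7.7 × 10¹⁰ Pa
  tau = 123.2 MPa = 1.232 × 10⁸ Pa
Substitute:
  gamma = (1.232 × 10⁸) / (7.7 × 10¹⁰)
  gamma = 0.0016
Final answer: gamma = 0.0016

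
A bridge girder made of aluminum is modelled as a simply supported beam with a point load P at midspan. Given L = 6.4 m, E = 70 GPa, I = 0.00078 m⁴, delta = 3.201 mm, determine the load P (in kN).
Model: a simply supported beam with a point load P at midspan, so delta = (P·L^3) / (48·E·I).
Solve for P: P = (48·delta·E·I) / L^3.
Convert to SI units:
  E = 70 GPa = 7 × 10¹⁰ Pa
  delta = 3.201 mm = 0.003201 m
Substitute:
  P = (48 × 0.003201 × (7 × 10¹⁰) × 0.00078) / 6.4^3
  P = 32000 N
Convert: P = 32000 N = 32 kN
Final answer: P = 32 kN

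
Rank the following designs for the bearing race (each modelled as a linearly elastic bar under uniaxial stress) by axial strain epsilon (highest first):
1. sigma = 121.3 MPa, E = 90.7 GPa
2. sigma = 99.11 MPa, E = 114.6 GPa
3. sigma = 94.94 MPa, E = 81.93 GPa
Model: a linearly elastic bar under uniaxial stress, so epsilon = sigma / E (SI units).
  Case 1: epsilon = (1.213 × 10⁸) / (9.07 × 10¹⁰) = 0.001337
  Case 2: epsilon = (9.911 × 10⁷) / (1.146 × 10¹¹) = 0.0008648
  Case 3: epsilon = (9.494 × 10⁷) / (8.193 × 10¹⁰) = 0.001159
Ordering: 0.001337 (case 1) > 0.001159 (case 3) > 0.0008648 (case 2)
Final answer: 1, 3, 2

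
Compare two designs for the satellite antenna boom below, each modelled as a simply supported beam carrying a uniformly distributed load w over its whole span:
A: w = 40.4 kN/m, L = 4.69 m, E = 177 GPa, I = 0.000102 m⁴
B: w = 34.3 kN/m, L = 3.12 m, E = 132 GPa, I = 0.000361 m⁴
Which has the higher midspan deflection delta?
Model: a simply supported beam carrying a uniformly distributed load w over its whole span, so delta = (5·w·L^4) / (384·E·I) (SI units).
  A: delta = (5 × 40400 × 4.69^4) / (384 × (1.77 × 10¹¹) × 0.000102) = 0.0141 m = 14.1 mm
  B: delta = (5 × 34300 × 3.12^4) / (384 × (1.32 × 10¹¹) × 0.000361) = 0.0008881 m = 0.8881 mm
14.1 mm > 0.8881 mm, so A is larger.
Final answer: A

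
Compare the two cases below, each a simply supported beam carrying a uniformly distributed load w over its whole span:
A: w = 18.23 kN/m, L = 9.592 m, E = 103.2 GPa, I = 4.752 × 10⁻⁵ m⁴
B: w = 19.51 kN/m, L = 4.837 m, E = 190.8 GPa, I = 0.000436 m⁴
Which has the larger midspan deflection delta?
Model: a simply supported beam carrying a uniformly distributed load w over its whole span, so delta = (5·w·L^4) / (384·E·I) (SI units).
  A: delta = (5 × 18230 × 9.592^4) / (384 × (1.032 × 10¹¹) × (4.752 × 10⁻⁵)) = 0.4097 m = 409.7 mm
  B: delta = (5 × 19510 × 4.837^4) / (384 × (1.908 × 10¹¹) × 0.000436) = 0.001672 m = 1.672 mm
409.7 mm > 1.672 mm, so A is larger.
Final answer: A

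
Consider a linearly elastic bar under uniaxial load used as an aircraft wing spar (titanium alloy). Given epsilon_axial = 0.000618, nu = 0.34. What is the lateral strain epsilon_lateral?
Model: a linearly elastic bar under uniaxial load, so epsilon_lateral = -nu·epsilon_axial.
Substitute:
  epsilon_lateral = -(0.34 × 0.000618)
  epsilon_lateral = -0.0002101
Final answer: epsilon_lateral = -0.0002101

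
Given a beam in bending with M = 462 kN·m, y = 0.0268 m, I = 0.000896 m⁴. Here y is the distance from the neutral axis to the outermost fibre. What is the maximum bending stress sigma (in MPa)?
Model: a beam in bending, so sigma = (M·y) / I.
Convert to SI units:
  M = 462 kN·m = 462000 N·m
Substitute:
  sigma = (462000 × 0.0268) / 0.000896
  sigma = 1.382 × 10⁷ Pa
Convert: sigma = 1.382 × 10⁷ Pa = 13.82 MPa
Final answer: sigma = 13.82 MPa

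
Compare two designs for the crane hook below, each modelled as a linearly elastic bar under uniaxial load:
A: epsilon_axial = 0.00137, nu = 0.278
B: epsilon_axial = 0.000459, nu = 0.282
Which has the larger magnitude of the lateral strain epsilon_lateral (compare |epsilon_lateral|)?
Model: a linearly elastic bar under uniaxial load, so epsilon_lateral = -nu·epsilon_axial (SI units).
  A: epsilon_lateral = -(0.278 × 0.00137) = -0.0003809
  B: epsilon_lateral = -(0.282 × 0.000459) = -0.0001294
|epsilon_lateral|: A = 0.0003809, B = 0.0001294, so A is larger in magnitude.
Final answer: A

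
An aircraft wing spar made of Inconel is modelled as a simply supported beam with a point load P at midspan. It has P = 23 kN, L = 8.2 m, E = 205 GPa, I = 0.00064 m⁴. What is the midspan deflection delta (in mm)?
Model: a simply supported beam with a point load P at midspan, so delta = (P·L^3) / (48·E·I).
Convert to SI units:
  P = 23 kN = 23000 N
  E = 205 GPa = 2.05 × 10¹¹ Pa
Substitute:
  delta = (23000 × 8.2^3) / (48 × (2.05 × 10¹¹) × 0.00064)
  delta = 0.002014 m
Convert: delta = 0.002014 m = 2.014 mm
Final answer: delta = 2.014 mm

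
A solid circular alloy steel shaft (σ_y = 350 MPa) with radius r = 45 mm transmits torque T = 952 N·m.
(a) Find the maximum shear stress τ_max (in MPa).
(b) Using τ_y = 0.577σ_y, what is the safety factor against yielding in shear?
(a) For a solid circular shaft, τ_max = T·r/J with J = π·r^4/2, i.e. τ_max = 2·T / (π·r^3). Convert r = 45 mm = 0.045 m.
  τ_max = (2 × 952) / (π × 0.045^3) = 6.651 × 10⁶ Pa = 6.651 MPa
(b) τ_y = 0.577 × 350 = 201.95 MPa
  SF = τ_y/τ_max = 201.95 / 6.651 = 30.36
Final answer: (a) τ_max = 6.651 MPa, (b) SF = 30.36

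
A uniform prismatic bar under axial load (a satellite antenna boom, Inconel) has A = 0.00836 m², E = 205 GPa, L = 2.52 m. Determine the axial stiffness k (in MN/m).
Model: a uniform prismatic bar under axial load, so k = (A·E) / L.
Convert to SI units:
  E = 205 GPa = 2.05 × 10¹¹ Pa
Substitute:
  k = (0.00836 × (2.05 × 10¹¹)) / 2.52
  k = 6.801 × 10⁸ N/m
Convert: k = 6.801 × 10⁸ N/m = 680.1 MN/m
Final answer: k = 680.1 MN/m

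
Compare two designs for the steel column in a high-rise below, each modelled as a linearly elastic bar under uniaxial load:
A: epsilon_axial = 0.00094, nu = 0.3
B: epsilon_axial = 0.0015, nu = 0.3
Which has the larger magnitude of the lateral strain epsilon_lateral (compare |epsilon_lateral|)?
Model: a linearly elastic bar under uniaxial load, so epsilon_lateral = -nu·epsilon_axial (SI units).
  A: epsilon_lateral = -(0.3 × 0.00094) = -0.000282
  B: epsilon_lateral = -(0.3 × 0.0015) = -0.00045
|epsilon_lateral|: A = 0.000282, B = 0.00045, so B is larger in magnitude.
Final answer: B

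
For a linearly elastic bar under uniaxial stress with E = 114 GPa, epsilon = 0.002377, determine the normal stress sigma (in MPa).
Model: a linearly elastic bar under uniaxial stress, so epsilon = sigma / E.
Solve for sigma: sigma = epsilon·E.
Convert to SI units:
  E = 114 GPa = 1.14 × 10¹¹ Pa
Substitute:
  sigma = 0.002377 × (1.14 × 10¹¹)
  sigma = 2.71 × 10⁸ Pa
Convert: sigma = 2.71 × 10⁸ Pa = 271 MPa
Final answer: sigma = 271 MPa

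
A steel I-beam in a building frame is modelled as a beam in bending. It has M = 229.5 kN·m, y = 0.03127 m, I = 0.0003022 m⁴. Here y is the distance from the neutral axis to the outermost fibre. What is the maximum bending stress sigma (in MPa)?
Model: a beam in bending, so sigma = (M·y) / I.
Convert to SI units:
  M = 229.5 kN·m = 229500 N·m
Substitute:
  sigma = (229500 × 0.03127) / 0.0003022
  sigma = 2.375 × 10⁷ Pa
Convert: sigma = 2.375 × 10⁷ Pa = 23.75 MPa
Final answer: sigma = 23.75 MPa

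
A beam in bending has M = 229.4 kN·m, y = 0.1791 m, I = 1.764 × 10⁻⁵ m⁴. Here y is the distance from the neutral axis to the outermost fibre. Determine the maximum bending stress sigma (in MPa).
Model: a beam in bending, so sigma = (M·y) / I.
Convert to SI units:
  M = 229.4 kN·m = 229400 N·m
Substitute:
  sigma = (229400 × 0.1791) / (1.764 × 10⁻⁵)
  sigma = 2.329 × 10⁹ Pa
Convert: sigma = 2.329 × 10⁹ Pa = 2329 MPa
Final answer: sigma = 2329 MPa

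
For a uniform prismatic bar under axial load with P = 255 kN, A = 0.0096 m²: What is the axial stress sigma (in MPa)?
Model: a uniform prismatic bar under axial load, so sigma = P / A.
Convert to SI units:
  P = 255 kN = 255000 N
Substitute:
  sigma = 255000 / 0.0096
  sigma = 2.656 × 10⁷ Pa
Convert: sigma = 2.656 × 10⁷ Pa = 26.56 MPa
Final answer: sigma = 26.56 MPa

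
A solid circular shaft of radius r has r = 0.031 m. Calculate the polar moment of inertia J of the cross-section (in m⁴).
Model: a solid circular shaft of radius r, so J = (π·r^4) / 2.
Substitute:
  J = (π × 0.031^4) / 2
  J = 1.451 × 10⁻⁶ m⁴
Final answer: J = 1.451 × 10⁻⁶ m⁴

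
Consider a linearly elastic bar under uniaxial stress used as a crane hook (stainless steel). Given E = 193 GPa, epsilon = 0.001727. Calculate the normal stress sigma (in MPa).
Model: a linearly elastic bar under uniaxial stress, so sigma = E·epsilon.
Convert to SI units:
  E = 193 GPa = 1.93 × 10¹¹ Pa
Substitute:
  sigma = (1.93 × 10¹¹) × 0.001727
  sigma = 3.333 × 10⁸ Pa
Convert: sigma = 3.333 × 10⁸ Pa = 333.3 MPa
Final answer: sigma = 333.3 MPa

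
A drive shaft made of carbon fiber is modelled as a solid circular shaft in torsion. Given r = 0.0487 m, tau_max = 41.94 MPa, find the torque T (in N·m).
Model: a solid circular shaft in torsion, so tau_max = (2·T) / (π·r^3).
Solve for T: T = (π·tau_max·r^3) / 2.
Convert to SI units:
  tau_max = 41.94 MPa = 4.194 × 10⁷ Pa
Substitute:
  T = (π × (4.194 × 10⁷) × 0.0487^3) / 2
  T = 7609 N·m
Final answer: T = 7609 N·m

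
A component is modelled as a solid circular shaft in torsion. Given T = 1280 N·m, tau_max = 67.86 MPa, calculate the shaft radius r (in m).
Model: a solid circular shaft in torsion, so tau_max = (2·T) / (π·r^3).
Solve for r: r = ((2·T) / (π·tau_max))^(1/3).
Convert to SI units:
  tau_max = 67.86 MPa = 6.786 × 10⁷ Pa
Substitute:
  r = ((2 × 1280) / (π × (6.786 × 10⁷)))^(1/3)
  r = 0.0229 m
Final answer: r = 0.0229 m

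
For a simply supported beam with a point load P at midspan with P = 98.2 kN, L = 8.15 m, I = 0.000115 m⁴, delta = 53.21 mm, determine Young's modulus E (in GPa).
Model: a simply supported beam with a point load P at midspan, so delta = (P·L^3) / (48·E·I).
Solve for E: E = (P·L^3) / (48·delta·I).
Convert to SI units:
  P = 98.2 kN = 98200 N
  delta = 53.21 mm = 0.05321 m
Substitute:
  E = (98200 × 8.15^3) / (48 × 0.05321 × 0.000115)
  E = 1.81 × 10¹¹ Pa
Convert: E = 1.81 × 10¹¹ Pa = 181 GPa
Final answer: E = 181 GPa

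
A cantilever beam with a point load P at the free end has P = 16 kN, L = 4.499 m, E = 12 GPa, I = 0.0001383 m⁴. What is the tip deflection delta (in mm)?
Model: a cantilever beam with a point load P at the free end, so delta = (P·L^3) / (3·E·I).
Convert to SI units:
  P = 16 kN = 16000 N
  E = 12 GPa = 1.2 × 10¹⁰ Pa
Substitute:
  delta = (16000 × 4.499^3) / (3 × (1.2 × 10¹⁰) × 0.0001383)
  delta = 0.2926 m
Convert: delta = 0.2926 m = 292.6 mm
Final answer: delta = 292.6 mm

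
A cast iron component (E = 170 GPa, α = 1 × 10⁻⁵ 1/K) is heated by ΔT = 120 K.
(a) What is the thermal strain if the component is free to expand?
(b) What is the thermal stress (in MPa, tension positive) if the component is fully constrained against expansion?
(a) Free thermal strain ε_th = α·ΔT = (1 × 10⁻⁵) × 120 = 0.0012
(b) Fully constrained, the expansion is suppressed, so σ = -E·α·ΔT. Convert E = 170 GPa = 1.7 × 10¹¹ Pa.
  σ = -(1.7 × 10¹¹) × (1 × 10⁻⁵) × 120 = -2.04 × 10⁸ Pa = -204 MPa (compressive)
Final answer: (a) ε_th = 0.0012, (b) σ = -204 MPa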